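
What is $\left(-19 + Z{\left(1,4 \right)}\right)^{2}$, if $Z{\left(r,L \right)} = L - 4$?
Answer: $361$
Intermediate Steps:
$Z{\left(r,L \right)} = -4 + L$ ($Z{\left(r,L \right)} = L - 4 = -4 + L$)
$\left(-19 + Z{\left(1,4 \right)}\right)^{2} = \left(-19 + \left(-4 + 4\right)\right)^{2} = \left(-19 + 0\right)^{2} = \left(-19\right)^{2} = 361$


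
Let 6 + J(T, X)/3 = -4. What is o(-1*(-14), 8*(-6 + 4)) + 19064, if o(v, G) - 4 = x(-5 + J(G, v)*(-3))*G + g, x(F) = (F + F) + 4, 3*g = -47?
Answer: 48805/3 ≈ 16268.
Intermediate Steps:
g = -47/3 (g = (⅓)*(-47) = -47/3 ≈ -15.667)
J(T, X) = -30 (J(T, X) = -18 + 3*(-4) = -18 - 12 = -30)
x(F) = 4 + 2*F (x(F) = 2*F + 4 = 4 + 2*F)
o(v, G) = -35/3 + 174*G (o(v, G) = 4 + ((4 + 2*(-5 - 30*(-3)))*G - 47/3) = 4 + ((4 + 2*(-5 + 90))*G - 47/3) = 4 + ((4 + 2*85)*G - 47/3) = 4 + ((4 + 170)*G - 47/3) = 4 + (174*G - 47/3) = 4 + (-47/3 + 174*G) = -35/3 + 174*G)
o(-1*(-14), 8*(-6 + 4)) + 19064 = (-35/3 + 174*(8*(-6 + 4))) + 19064 = (-35/3 + 174*(8*(-2))) + 19064 = (-35/3 + 174*(-16)) + 19064 = (-35/3 - 2784) + 19064 = -8387/3 + 19064 = 48805/3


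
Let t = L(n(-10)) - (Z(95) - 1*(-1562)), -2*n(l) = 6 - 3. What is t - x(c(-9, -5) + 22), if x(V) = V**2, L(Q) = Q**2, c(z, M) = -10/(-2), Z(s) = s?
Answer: -9535/4 ≈ -2383.8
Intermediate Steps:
c(z, M) = 5 (c(z, M) = -10*(-1/2) = 5)
n(l) = -3/2 (n(l) = -(6 - 3)/2 = -1/2*3 = -3/2)
t = -6619/4 (t = (-3/2)**2 - (95 - 1*(-1562)) = 9/4 - (95 + 1562) = 9/4 - 1*1657 = 9/4 - 1657 = -6619/4 ≈ -1654.8)
t - x(c(-9, -5) + 22) = -6619/4 - (5 + 22)**2 = -6619/4 - 1*27**2 = -6619/4 - 1*729 = -6619/4 - 729 = -9535/4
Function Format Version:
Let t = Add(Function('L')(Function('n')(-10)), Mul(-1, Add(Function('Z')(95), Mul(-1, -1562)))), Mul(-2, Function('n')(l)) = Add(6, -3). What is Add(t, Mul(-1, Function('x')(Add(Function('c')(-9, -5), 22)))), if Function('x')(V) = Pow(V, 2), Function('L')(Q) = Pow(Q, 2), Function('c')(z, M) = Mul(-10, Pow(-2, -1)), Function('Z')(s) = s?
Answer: Rational(-9535, 4) ≈ -2383.8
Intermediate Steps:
Function('c')(z, M) = 5 (Function('c')(z, M) = Mul(-10, Rational(-1, 2)) = 5)
Function('n')(l) = Rational(-3, 2) (Function('n')(l) = Mul(Rational(-1, 2), Add(6, -3)) = Mul(Rational(-1, 2), 3) = Rational(-3, 2))
t = Rational(-6619, 4) (t = Add(Pow(Rational(-3, 2), 2), Mul(-1, Add(95, Mul(-1, -1562)))) = Add(Rational(9, 4), Mul(-1, Add(95, 1562))) = Add(Rational(9, 4), Mul(-1, 1657)) = Add(Rational(9, 4), -1657) = Rational(-6619, 4) ≈ -1654.8)
Add(t, Mul(-1, Function('x')(Add(Function('c')(-9, -5), 22)))) = Add(Rational(-6619, 4), Mul(-1, Pow(Add(5, 22), 2))) = Add(Rational(-6619, 4), Mul(-1, Pow(27, 2))) = Add(Rational(-6619, 4), Mul(-1, 729)) = Add(Rational(-6619, 4), -729) = Rational(-9535, 4)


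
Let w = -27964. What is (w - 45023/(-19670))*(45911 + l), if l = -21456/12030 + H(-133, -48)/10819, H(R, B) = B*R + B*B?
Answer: -547743306112595580537/426683508650 ≈ -1.2837e+9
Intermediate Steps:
H(R, B) = B**2 + B*R (H(R, B) = B*R + B**2 = B**2 + B*R)
l = -21269304/21692095 (l = -21456/12030 - 48*(-48 - 133)/10819 = -21456*1/12030 - 48*(-181)*(1/10819) = -3576/2005 + 8688*(1/10819) = -3576/2005 + 8688/10819 = -21269304/21692095 ≈ -0.98051)
(w - 45023/(-19670))*(45911 + l) = (-27964 - 45023/(-19670))*(45911 - 21269304/21692095) = (-27964 - 45023*(-1/19670))*(995884504241/21692095) = (-27964 + 45023/19670)*(995884504241/21692095) = -550006857/19670*995884504241/21692095 = -547743306112595580537/426683508650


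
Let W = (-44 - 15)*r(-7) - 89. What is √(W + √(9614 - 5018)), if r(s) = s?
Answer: √(324 + 2*√1149) ≈ 19.794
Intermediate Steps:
W = 324 (W = (-44 - 15)*(-7) - 89 = -59*(-7) - 89 = 413 - 89 = 324)
√(W + √(9614 - 5018)) = √(324 + √(9614 - 5018)) = √(324 + √4596) = √(324 + 2*√1149)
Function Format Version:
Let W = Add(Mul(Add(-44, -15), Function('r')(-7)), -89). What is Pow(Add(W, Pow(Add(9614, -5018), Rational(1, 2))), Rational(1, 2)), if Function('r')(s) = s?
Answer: Pow(Add(324, Mul(2, Pow(1149, Rational(1, 2)))), Rational(1, 2)) ≈ 19.794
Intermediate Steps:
W = 324 (W = Add(Mul(Add(-44, -15), -7), -89) = Add(Mul(-59, -7), -89) = Add(413, -89) = 324)
Pow(Add(W, Pow(Add(9614, -5018), Rational(1, 2))), Rational(1, 2)) = Pow(Add(324, Pow(Add(9614, -5018), Rational(1, 2))), Rational(1, 2)) = Pow(Add(324, Pow(4596, Rational(1, 2))), Rational(1, 2)) = Pow(Add(324, Mul(2, Pow(1149, Rational(1, 2)))), Rational(1, 2))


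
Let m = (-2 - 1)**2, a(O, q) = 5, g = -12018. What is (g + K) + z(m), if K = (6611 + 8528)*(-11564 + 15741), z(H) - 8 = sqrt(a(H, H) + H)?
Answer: 63223593 + sqrt(14) ≈ 6.3224e+7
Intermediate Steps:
m = 9 (m = (-3)**2 = 9)
z(H) = 8 + sqrt(5 + H)
K = 63235603 (K = 15139*4177 = 63235603)
(g + K) + z(m) = (-12018 + 63235603) + (8 + sqrt(5 + 9)) = 63223585 + (8 + sqrt(14)) = 63223593 + sqrt(14)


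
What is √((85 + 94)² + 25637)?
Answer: √57678 ≈ 240.16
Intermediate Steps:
√((85 + 94)² + 25637) = √(179² + 25637) = √(32041 + 25637) = √57678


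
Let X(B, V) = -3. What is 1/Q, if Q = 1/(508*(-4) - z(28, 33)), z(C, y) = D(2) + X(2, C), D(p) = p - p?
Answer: -2029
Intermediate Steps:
D(p) = 0
z(C, y) = -3 (z(C, y) = 0 - 3 = -3)
Q = -1/2029 (Q = 1/(508*(-4) - 1*(-3)) = 1/(-2032 + 3) = 1/(-2029) = -1/2029 ≈ -0.00049285)
1/Q = 1/(-1/2029) = -2029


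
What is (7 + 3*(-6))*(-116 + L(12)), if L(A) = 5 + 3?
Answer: 1188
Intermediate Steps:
L(A) = 8
(7 + 3*(-6))*(-116 + L(12)) = (7 + 3*(-6))*(-116 + 8) = (7 - 18)*(-108) = -11*(-108) = 1188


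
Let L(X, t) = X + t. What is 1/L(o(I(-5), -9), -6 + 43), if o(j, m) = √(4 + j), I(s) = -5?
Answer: 37/1370 - I/1370 ≈ 0.027007 - 0.00072993*I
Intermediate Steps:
1/L(o(I(-5), -9), -6 + 43) = 1/(√(4 - 5) + (-6 + 43)) = 1/(√(-1) + 37) = 1/(I + 37) = 1/(37 + I) = (37 - I)/1370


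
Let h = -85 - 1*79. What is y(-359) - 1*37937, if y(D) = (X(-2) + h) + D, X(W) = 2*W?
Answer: -38464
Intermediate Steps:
h = -164 (h = -85 - 79 = -164)
y(D) = -168 + D (y(D) = (2*(-2) - 164) + D = (-4 - 164) + D = -168 + D)
y(-359) - 1*37937 = (-168 - 359) - 1*37937 = -527 - 37937 = -38464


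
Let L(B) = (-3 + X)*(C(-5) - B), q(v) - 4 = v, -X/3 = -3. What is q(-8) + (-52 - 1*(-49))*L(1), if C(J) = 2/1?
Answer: -22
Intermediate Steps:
X = 9 (X = -3*(-3) = 9)
C(J) = 2 (C(J) = 2*1 = 2)
q(v) = 4 + v
L(B) = 12 - 6*B (L(B) = (-3 + 9)*(2 - B) = 6*(2 - B) = 12 - 6*B)
q(-8) + (-52 - 1*(-49))*L(1) = (4 - 8) + (-52 - 1*(-49))*(12 - 6*1) = -4 + (-52 + 49)*(12 - 6) = -4 - 3*6 = -4 - 18 = -22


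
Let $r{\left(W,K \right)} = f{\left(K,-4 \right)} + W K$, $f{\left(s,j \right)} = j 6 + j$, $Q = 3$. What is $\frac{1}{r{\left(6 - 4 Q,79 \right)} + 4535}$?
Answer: $\frac{1}{4033} \approx 0.00024795$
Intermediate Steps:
$f{\left(s,j \right)} = 7 j$ ($f{\left(s,j \right)} = 6 j + j = 7 j$)
$r{\left(W,K \right)} = -28 + K W$ ($r{\left(W,K \right)} = 7 \left(-4\right) + W K = -28 + K W$)
$\frac{1}{r{\left(6 - 4 Q,79 \right)} + 4535} = \frac{1}{\left(-28 + 79 \left(6 - 12\right)\right) + 4535} = \frac{1}{\left(-28 + 79 \left(-6\right)\right) + 4535} = \frac{1}{\left(-28 - 474\right) + 4535} = \frac{1}{-502 + 4535} = \frac{1}{4033}$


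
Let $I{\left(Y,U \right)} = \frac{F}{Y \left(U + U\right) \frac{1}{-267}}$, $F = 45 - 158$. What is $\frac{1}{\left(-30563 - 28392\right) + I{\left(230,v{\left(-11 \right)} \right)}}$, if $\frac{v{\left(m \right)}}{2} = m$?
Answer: $- \frac{10120}{596654771} \approx -1.6961 \cdot 10^{-5}$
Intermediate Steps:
$F = -113$ ($F = 45 - 158 = -113$)
$v{\left(m \right)} = 2 m$
$I{\left(Y,U \right)} = \frac{30171}{2 U Y}$ ($I{\left(Y,U \right)} = - \frac{113}{Y \left(U + U\right) \frac{1}{-267}} = - \frac{113}{Y 2 U \left(- \frac{1}{267}\right)} = - \frac{113}{2 U Y \left(- \frac{1}{267}\right)} = - \frac{113}{\left(- \frac{2}{267}\right) U Y} = - 113 \left(- \frac{267}{2 U Y}\right) = \frac{30171}{2 U Y}$)
$\frac{1}{\left(-30563 - 28392\right) + I{\left(230,v{\left(-11 \right)} \right)}} = \frac{1}{\left(-30563 - 28392\right) + \frac{30171}{2 \cdot 2 \left(-11\right) 230}} = \frac{1}{-58955 + \frac{30171}{2} \frac{1}{-22} \cdot \frac{1}{230}} = \frac{1}{-58955 + \frac{30171}{2} \left(- \frac{1}{22}\right) \frac{1}{230}} = \frac{1}{-58955 - \frac{30171}{10120}} = \frac{1}{- \frac{596654771}{10120}} = - \frac{10120}{596654771}$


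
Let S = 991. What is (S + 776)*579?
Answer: 1023093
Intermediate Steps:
(S + 776)*579 = (991 + 776)*579 = 1767*579 = 1023093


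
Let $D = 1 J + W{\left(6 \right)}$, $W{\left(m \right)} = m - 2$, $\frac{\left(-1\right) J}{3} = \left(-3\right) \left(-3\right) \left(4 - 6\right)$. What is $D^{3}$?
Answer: $195112$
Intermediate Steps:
$J = 54$ ($J = - 3 \left(-3\right) \left(-3\right) \left(4 - 6\right) = - 3 \cdot 9 \left(4 - 6\right) = - 3 \cdot 9 \left(-2\right) = \left(-3\right) \left(-18\right) = 54$)
$W{\left(m \right)} = -2 + m$
$D = 58$ ($D = 1 \cdot 54 + \left(-2 + 6\right) = 54 + 4 = 58$)
$D^{3} = 58^{3} = 195112$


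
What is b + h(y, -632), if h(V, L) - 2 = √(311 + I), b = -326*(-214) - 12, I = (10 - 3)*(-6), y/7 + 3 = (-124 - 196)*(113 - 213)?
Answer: 69754 + √269 ≈ 69770.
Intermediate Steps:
y = 223979 (y = -21 + 7*((-124 - 196)*(113 - 213)) = -21 + 7*(-320*(-100)) = -21 + 7*32000 = -21 + 224000 = 223979)
I = -42 (I = 7*(-6) = -42)
b = 69752 (b = 69764 - 12 = 69752)
h(V, L) = 2 + √269 (h(V, L) = 2 + √(311 - 42) = 2 + √269)
b + h(y, -632) = 69752 + (2 + √269) = 69754 + √269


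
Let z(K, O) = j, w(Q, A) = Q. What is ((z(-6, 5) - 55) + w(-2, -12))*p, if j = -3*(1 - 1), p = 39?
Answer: -2223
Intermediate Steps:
j = 0 (j = -3*0 = 0)
z(K, O) = 0
((z(-6, 5) - 55) + w(-2, -12))*p = ((0 - 55) - 2)*39 = (-55 - 2)*39 = -57*39 = -2223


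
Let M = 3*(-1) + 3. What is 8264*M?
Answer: 0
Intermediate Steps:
M = 0 (M = -3 + 3 = 0)
8264*M = 8264*0 = 0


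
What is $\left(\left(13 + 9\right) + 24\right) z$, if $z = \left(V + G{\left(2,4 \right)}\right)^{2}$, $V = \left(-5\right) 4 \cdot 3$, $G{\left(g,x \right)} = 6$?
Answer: $134136$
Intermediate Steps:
$V = -60$ ($V = \left(-20\right) 3 = -60$)
$z = 2916$ ($z = \left(-60 + 6\right)^{2} = \left(-54\right)^{2} = 2916$)
$\left(\left(13 + 9\right) + 24\right) z = \left(\left(13 + 9\right) + 24\right) 2916 = \left(22 + 24\right) 2916 = 46 \cdot 2916 = 134136$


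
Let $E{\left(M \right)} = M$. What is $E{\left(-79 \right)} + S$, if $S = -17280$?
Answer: $-17359$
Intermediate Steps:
$E{\left(-79 \right)} + S = -79 - 17280 = -17359$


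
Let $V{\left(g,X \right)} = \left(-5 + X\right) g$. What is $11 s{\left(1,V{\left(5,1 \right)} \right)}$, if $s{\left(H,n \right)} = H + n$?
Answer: $-209$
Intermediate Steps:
$V{\left(g,X \right)} = g \left(-5 + X\right)$
$11 s{\left(1,V{\left(5,1 \right)} \right)} = 11 \left(1 + 5 \left(-5 + 1\right)\right) = 11 \left(1 + 5 \left(-4\right)\right) = 11 \left(1 - 20\right) = 11 \left(-19\right) = -209$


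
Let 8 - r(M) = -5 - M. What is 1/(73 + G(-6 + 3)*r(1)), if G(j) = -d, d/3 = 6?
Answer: -1/179 ≈ -0.0055866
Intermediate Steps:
d = 18 (d = 3*6 = 18)
r(M) = 13 + M (r(M) = 8 - (-5 - M) = 8 + (5 + M) = 13 + M)
G(j) = -18 (G(j) = -1*18 = -18)
1/(73 + G(-6 + 3)*r(1)) = 1/(73 - 18*(13 + 1)) = 1/(73 - 18*14) = 1/(73 - 252) = 1/(-179) = -1/179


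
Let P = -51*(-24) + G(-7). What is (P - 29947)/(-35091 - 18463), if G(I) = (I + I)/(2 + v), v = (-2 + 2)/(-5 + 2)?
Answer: 14365/26777 ≈ 0.53647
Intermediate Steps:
v = 0 (v = 0/(-3) = 0*(-1/3) = 0)
G(I) = I (G(I) = (I + I)/(2 + 0) = (2*I)/2 = (2*I)*(1/2) = I)
P = 1217 (P = -51*(-24) - 7 = 1224 - 7 = 1217)
(P - 29947)/(-35091 - 18463) = (1217 - 29947)/(-35091 - 18463) = -28730/(-53554) = -28730*(-1/53554) = 14365/26777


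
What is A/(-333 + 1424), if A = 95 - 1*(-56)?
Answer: 151/1091 ≈ 0.13841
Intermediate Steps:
A = 151 (A = 95 + 56 = 151)
A/(-333 + 1424) = 151/(-333 + 1424) = 151/1091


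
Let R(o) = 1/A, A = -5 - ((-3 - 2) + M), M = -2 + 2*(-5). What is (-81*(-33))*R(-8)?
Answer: 891/4 ≈ 222.75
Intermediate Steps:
M = -12 (M = -2 - 10 = -12)
A = 12 (A = -5 - ((-3 - 2) - 12) = -5 - (-5 - 12) = -5 - 1*(-17) = -5 + 17 = 12)
R(o) = 1/12
(-81*(-33))*R(-8) = -81*(-33)*(1/12) = 2673*(1/12) = 891/4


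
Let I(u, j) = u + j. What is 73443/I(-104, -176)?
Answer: -73443/280 ≈ -262.30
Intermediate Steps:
I(u, j) = j + u
73443/I(-104, -176) = 73443/(-176 - 104) = 73443/(-280) = 73443*(-1/280) = -73443/280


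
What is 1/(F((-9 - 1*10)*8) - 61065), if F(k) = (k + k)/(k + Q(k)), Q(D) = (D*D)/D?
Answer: -1/61064 ≈ -1.6376e-5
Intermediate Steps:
Q(D) = D (Q(D) = D²/D = D)
F(k) = 1 (F(k) = (k + k)/(k + k) = (2*k)/((2*k)) = (2*k)*(1/(2*k)) = 1)
1/(F((-9 - 1*10)*8) - 61065) = 1/(1 - 61065) = 1/(-61064) = -1/61064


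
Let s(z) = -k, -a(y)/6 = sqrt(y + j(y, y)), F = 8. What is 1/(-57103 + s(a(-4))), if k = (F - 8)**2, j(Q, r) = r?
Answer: -1/57103 ≈ -1.7512e-5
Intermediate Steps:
a(y) = -6*sqrt(2)*sqrt(y) (a(y) = -6*sqrt(y + y) = -6*sqrt(2)*sqrt(y))
k = 0 (k = (8 - 8)**2 = 0**2 = 0)
s(z) = 0 (s(z) = -1*0 = 0)
1/(-57103 + s(a(-4))) = 1/(-57103 + 0) = 1/(-57103) = -1/57103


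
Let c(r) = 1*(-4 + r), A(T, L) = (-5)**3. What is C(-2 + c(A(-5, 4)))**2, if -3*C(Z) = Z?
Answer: 17161/9 ≈ 1906.8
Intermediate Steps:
A(T, L) = -125
c(r) = -4 + r
C(Z) = -Z/3
C(-2 + c(A(-5, 4)))**2 = (-(-2 + (-4 - 125))/3)**2 = (-(-2 - 129)/3)**2 = (-1/3*(-131))**2 = (131/3)**2 = 17161/9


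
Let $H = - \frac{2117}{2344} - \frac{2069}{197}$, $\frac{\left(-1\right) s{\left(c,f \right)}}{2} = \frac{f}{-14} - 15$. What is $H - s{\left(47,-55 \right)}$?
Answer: $- \frac{108441535}{3232376} \approx -33.549$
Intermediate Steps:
$s{\left(c,f \right)} = 30 + \frac{f}{7}$ ($s{\left(c,f \right)} = - 2 \left(\frac{f}{-14} - 15\right) = - 2 \left(f \left(- \frac{1}{14}\right) - 15\right) = - 2 \left(- \frac{f}{14} - 15\right) = - 2 \left(-15 - \frac{f}{14}\right) = 30 + \frac{f}{7}$)
$H = - \frac{5266785}{461768}$ ($H = \left(-2117\right) \frac{1}{2344} - \frac{2069}{197} = - \frac{2117}{2344} - \frac{2069}{197} = - \frac{5266785}{461768} \approx -11.406$)
$H - s{\left(47,-55 \right)} = - \frac{5266785}{461768} - \left(30 + \frac{1}{7} \left(-55\right)\right) = - \frac{5266785}{461768} - \left(30 - \frac{55}{7}\right) = - \frac{5266785}{461768} - \frac{155}{7} = - \frac{108441535}{3232376}$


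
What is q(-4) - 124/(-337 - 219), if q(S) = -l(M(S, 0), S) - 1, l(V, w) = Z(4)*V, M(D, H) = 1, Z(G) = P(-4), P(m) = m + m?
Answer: 1004/139 ≈ 7.2230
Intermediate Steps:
P(m) = 2*m
Z(G) = -8 (Z(G) = 2*(-4) = -8)
l(V, w) = -8*V
q(S) = 7 (q(S) = -(-8) - 1 = -1*(-8) - 1 = 8 - 1 = 7)
q(-4) - 124/(-337 - 219) = 7 - 124/(-337 - 219) = 7 - 124/(-556) = 7 - 1/556*(-124) = 7 + 31/139 = 1004/139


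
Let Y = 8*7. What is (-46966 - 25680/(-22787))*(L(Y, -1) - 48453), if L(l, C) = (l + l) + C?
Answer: 51735055464204/22787 ≈ 2.2704e+9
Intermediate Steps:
Y = 56
L(l, C) = C + 2*l (L(l, C) = 2*l + C = C + 2*l)
(-46966 - 25680/(-22787))*(L(Y, -1) - 48453) = (-46966 - 25680/(-22787))*((-1 + 2*56) - 48453) = (-46966 - 25680*(-1/22787))*((-1 + 112) - 48453) = (-46966 + 25680/22787)*(111 - 48453) = -1070188562/22787*(-48342) = 51735055464204/22787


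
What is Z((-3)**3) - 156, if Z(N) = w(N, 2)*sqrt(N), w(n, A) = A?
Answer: -156 + 6*I*sqrt(3) ≈ -156.0 + 10.392*I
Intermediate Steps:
Z(N) = 2*sqrt(N)
Z((-3)**3) - 156 = 2*sqrt((-3)**3) - 156 = 2*sqrt(-27) - 156 = 2*(3*I*sqrt(3)) - 156 = 6*I*sqrt(3) - 156 = -156 + 6*I*sqrt(3)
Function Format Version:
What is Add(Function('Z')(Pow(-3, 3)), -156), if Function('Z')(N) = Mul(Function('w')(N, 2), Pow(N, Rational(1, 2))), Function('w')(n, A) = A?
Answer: Add(-156, Mul(6, I, Pow(3, Rational(1, 2)))) ≈ Add(-156.00, Mul(10.392, I))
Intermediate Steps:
Function('Z')(N) = Mul(2, Pow(N, Rational(1, 2)))
Add(Function('Z')(Pow(-3, 3)), -156) = Add(Mul(2, Pow(Pow(-3, 3), Rational(1, 2))), -156) = Add(Mul(2, Pow(-27, Rational(1, 2))), -156) = Add(Mul(2, Mul(3, I, Pow(3, Rational(1, 2)))), -156) = Add(Mul(6, I, Pow(3, Rational(1, 2))), -156) = Add(-156, Mul(6, I, Pow(3, Rational(1, 2))))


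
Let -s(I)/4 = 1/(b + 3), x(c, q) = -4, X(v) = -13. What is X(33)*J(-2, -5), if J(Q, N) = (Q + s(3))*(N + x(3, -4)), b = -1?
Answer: -468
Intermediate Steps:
s(I) = -2 (s(I) = -4/(-1 + 3) = -4/2 = -4*½ = -2)
J(Q, N) = (-4 + N)*(-2 + Q) (J(Q, N) = (Q - 2)*(N - 4) = (-2 + Q)*(-4 + N) = (-4 + N)*(-2 + Q))
X(33)*J(-2, -5) = -13*(8 - 4*(-2) - 2*(-5) - 5*(-2)) = -13*(8 + 8 + 10 + 10) = -13*36 = -468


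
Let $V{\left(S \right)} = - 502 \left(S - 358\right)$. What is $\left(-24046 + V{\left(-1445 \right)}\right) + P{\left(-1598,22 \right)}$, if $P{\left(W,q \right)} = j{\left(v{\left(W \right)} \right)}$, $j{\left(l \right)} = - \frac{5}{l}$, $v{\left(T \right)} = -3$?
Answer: $\frac{2643185}{3} \approx 8.8106 \cdot 10^{5}$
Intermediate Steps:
$V{\left(S \right)} = 179716 - 502 S$ ($V{\left(S \right)} = - 502 \left(-358 + S\right) = 179716 - 502 S$)
$P{\left(W,q \right)} = \frac{5}{3}$ ($P{\left(W,q \right)} = - \frac{5}{-3} = \left(-5\right) \left(- \frac{1}{3}\right) = \frac{5}{3}$)
$\left(-24046 + V{\left(-1445 \right)}\right) + P{\left(-1598,22 \right)} = \left(-24046 + \left(179716 - -725390\right)\right) + \frac{5}{3} = \left(-24046 + \left(179716 + 725390\right)\right) + \frac{5}{3} = \left(-24046 + 905106\right) + \frac{5}{3} = 881060 + \frac{5}{3} = \frac{2643185}{3}$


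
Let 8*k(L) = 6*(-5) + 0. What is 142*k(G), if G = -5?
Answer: -1065/2 ≈ -532.50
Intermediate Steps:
k(L) = -15/4 (k(L) = (6*(-5) + 0)/8 = (-30 + 0)/8 = (⅛)*(-30) = -15/4)
142*k(G) = 142*(-15/4) = -1065/2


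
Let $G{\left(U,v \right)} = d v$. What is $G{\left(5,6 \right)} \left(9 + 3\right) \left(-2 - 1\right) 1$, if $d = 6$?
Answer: $-1296$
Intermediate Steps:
$G{\left(U,v \right)} = 6 v$
$G{\left(5,6 \right)} \left(9 + 3\right) \left(-2 - 1\right) 1 = 6 \cdot 6 \left(9 + 3\right) \left(-2 - 1\right) 1 = 36 \cdot 12 \left(-3\right) 1 = 36 \left(-36\right) 1 = \left(-1296\right) 1 = -1296$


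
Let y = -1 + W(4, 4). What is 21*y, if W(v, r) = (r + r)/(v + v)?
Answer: 0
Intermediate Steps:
W(v, r) = r/v (W(v, r) = (2*r)/((2*v)) = (2*r)*(1/(2*v)) = r/v)
y = 0 (y = -1 + 4/4 = -1 + 4*(¼) = -1 + 1 = 0)
21*y = 21*0 = 0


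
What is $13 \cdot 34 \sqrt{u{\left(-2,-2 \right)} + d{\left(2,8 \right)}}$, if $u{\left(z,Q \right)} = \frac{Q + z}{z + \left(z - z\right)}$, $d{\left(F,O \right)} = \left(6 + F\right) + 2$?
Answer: $884 \sqrt{3} \approx 1531.1$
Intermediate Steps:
$d{\left(F,O \right)} = 8 + F$
$u{\left(z,Q \right)} = \frac{Q + z}{z}$ ($u{\left(z,Q \right)} = \frac{Q + z}{z + 0} = \frac{Q + z}{z}$)
$13 \cdot 34 \sqrt{u{\left(-2,-2 \right)} + d{\left(2,8 \right)}} = 13 \cdot 34 \sqrt{\frac{-2 - 2}{-2} + \left(8 + 2\right)} = 442 \sqrt{\left(- \frac{1}{2}\right) \left(-4\right) + 10} = 442 \sqrt{2 + 10} = 442 \sqrt{12} = 442 \cdot 2 \sqrt{3} = 884 \sqrt{3}$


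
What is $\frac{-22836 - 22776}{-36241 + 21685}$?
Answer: $\frac{3801}{1213} \approx 3.1336$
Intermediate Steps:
$\frac{-22836 - 22776}{-36241 + 21685} = - \frac{45612}{-14556} = \left(-45612\right) \left(- \frac{1}{14556}\right) = \frac{3801}{1213}$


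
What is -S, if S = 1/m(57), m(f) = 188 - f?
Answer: -1/131 ≈ -0.0076336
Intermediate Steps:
S = 1/131 (S = 1/(188 - 1*57) = 1/(188 - 57) = 1/131 ≈ 0.0076336)
-S = -1*1/131 = -1/131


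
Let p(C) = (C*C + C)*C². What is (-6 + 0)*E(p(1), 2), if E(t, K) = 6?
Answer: -36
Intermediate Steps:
p(C) = C²*(C + C²) (p(C) = (C² + C)*C² = (C + C²)*C² = C²*(C + C²))
(-6 + 0)*E(p(1), 2) = (-6 + 0)*6 = -6*6 = -36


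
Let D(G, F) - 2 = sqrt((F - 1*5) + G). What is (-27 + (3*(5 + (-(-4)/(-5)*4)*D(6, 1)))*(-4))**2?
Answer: 76329/25 - 19584*sqrt(2)/25 ≈ 1945.3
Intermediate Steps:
D(G, F) = 2 + sqrt(-5 + F + G) (D(G, F) = 2 + sqrt((F - 1*5) + G) = 2 + sqrt((F - 5) + G) = 2 + sqrt((-5 + F) + G) = 2 + sqrt(-5 + F + G))
(-27 + (3*(5 + (-(-4)/(-5)*4)*D(6, 1)))*(-4))**2 = (-27 + (3*(5 + (-(-4)/(-5)*4)*(2 + sqrt(-5 + 1 + 6))))*(-4))**2 = (-27 + (3*(5 + (-(-4)*(-1)/5*4)*(2 + sqrt(2))))*(-4))**2 = (-27 + (3*(5 + (-2*2/5*4)*(2 + sqrt(2))))*(-4))**2 = (-27 + (3*(5 + (-4/5*4)*(2 + sqrt(2))))*(-4))**2 = (-27 + (3*(5 - 16*(2 + sqrt(2))/5))*(-4))**2 = (-27 + (3*(5 + (-32/5 - 16*sqrt(2)/5)))*(-4))**2 = (-27 + (3*(-7/5 - 16*sqrt(2)/5))*(-4))**2 = (-27 + (-21/5 - 48*sqrt(2)/5)*(-4))**2 = (-27 + (84/5 + 192*sqrt(2)/5))**2 = (-51/5 + 192*sqrt(2)/5)**2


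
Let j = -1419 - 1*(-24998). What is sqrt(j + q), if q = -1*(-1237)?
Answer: 4*sqrt(1551) ≈ 157.53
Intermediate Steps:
j = 23579 (j = -1419 + 24998 = 23579)
q = 1237
sqrt(j + q) = sqrt(23579 + 1237) = sqrt(24816) = 4*sqrt(1551)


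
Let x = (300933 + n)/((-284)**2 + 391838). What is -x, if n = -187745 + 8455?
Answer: -121643/472494 ≈ -0.25745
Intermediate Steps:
n = -179290
x = 121643/472494 (x = (300933 - 179290)/((-284)**2 + 391838) = 121643/(80656 + 391838) = 121643/472494 ≈ 0.25745)
-x = -1*121643/472494 = -121643/472494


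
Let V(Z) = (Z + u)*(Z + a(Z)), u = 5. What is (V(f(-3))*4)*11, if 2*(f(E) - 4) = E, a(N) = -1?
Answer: 495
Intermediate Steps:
f(E) = 4 + E/2
V(Z) = (-1 + Z)*(5 + Z) (V(Z) = (Z + 5)*(Z - 1) = (5 + Z)*(-1 + Z) = (-1 + Z)*(5 + Z))
(V(f(-3))*4)*11 = ((-5 + (4 + (½)*(-3))² + 4*(4 + (½)*(-3)))*4)*11 = ((-5 + (4 - 3/2)² + 4*(4 - 3/2))*4)*11 = ((-5 + (5/2)² + 4*(5/2))*4)*11 = ((-5 + 25/4 + 10)*4)*11 = ((45/4)*4)*11 = 45*11 = 495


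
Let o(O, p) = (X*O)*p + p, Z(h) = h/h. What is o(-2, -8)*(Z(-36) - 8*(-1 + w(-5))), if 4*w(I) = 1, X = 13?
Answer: 1400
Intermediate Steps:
w(I) = ¼ (w(I) = (¼)*1 = ¼)
Z(h) = 1
o(O, p) = p + 13*O*p (o(O, p) = (13*O)*p + p = 13*O*p + p = p + 13*O*p)
o(-2, -8)*(Z(-36) - 8*(-1 + w(-5))) = (-8*(1 + 13*(-2)))*(1 - 8*(-1 + ¼)) = (-8*(1 - 26))*(1 - 8*(-¾)) = (-8*(-25))*(1 + 6) = 200*7 = 1400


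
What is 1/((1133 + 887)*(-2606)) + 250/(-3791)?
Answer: -1316033791/19956278920 ≈ -0.065946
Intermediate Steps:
1/((1133 + 887)*(-2606)) + 250/(-3791) = -1/2606/2020 + 250*(-1/3791) = (1/2020)*(-1/2606) - 250/3791 = -1/5264120 - 250/3791 = -1316033791/19956278920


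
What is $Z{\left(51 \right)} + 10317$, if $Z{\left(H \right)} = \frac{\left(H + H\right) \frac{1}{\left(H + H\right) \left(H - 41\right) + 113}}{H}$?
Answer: $\frac{11689163}{1133} \approx 10317.0$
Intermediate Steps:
$Z{\left(H \right)} = \frac{2}{113 + 2 H \left(-41 + H\right)}$ ($Z{\left(H \right)} = \frac{2 H \frac{1}{2 H \left(-41 + H\right) + 113}}{H} = \frac{2 H \frac{1}{113 + 2 H \left(-41 + H\right)}}{H} = \frac{2}{113 + 2 H \left(-41 + H\right)}$)
$Z{\left(51 \right)} + 10317 = \frac{2}{113 - 4182 + 2 \cdot 51^{2}} + 10317 = \frac{2}{113 - 4182 + 2 \cdot 2601} + 10317 = \frac{2}{113 - 4182 + 5202} + 10317 = \frac{2}{1133} + 10317 = \frac{11689163}{1133}$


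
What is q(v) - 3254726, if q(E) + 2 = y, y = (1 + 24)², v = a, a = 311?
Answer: -3254103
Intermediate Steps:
v = 311
y = 625 (y = 25² = 625)
q(E) = 623 (q(E) = -2 + 625 = 623)
q(v) - 3254726 = 623 - 3254726 = -3254103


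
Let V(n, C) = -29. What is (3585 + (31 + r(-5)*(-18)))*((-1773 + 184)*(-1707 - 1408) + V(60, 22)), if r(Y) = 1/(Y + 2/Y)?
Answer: 17914635916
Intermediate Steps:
(3585 + (31 + r(-5)*(-18)))*((-1773 + 184)*(-1707 - 1408) + V(60, 22)) = (3585 + (31 - 5/(2 + (-5)²)*(-18)))*((-1773 + 184)*(-1707 - 1408) - 29) = (3585 + (31 - 5/(2 + 25)*(-18)))*(-1589*(-3115) - 29) = (3585 + (31 - 5/27*(-18)))*(4949735 - 29) = (3585 + (31 - 5*1/27*(-18)))*4949706 = (3585 + (31 - 5/27*(-18)))*4949706 = (3585 + (31 + 10/3))*4949706 = (3585 + 103/3)*4949706 = (10858/3)*4949706 = 17914635916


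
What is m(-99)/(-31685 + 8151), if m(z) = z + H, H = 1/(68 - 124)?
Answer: 5545/1317904 ≈ 0.0042074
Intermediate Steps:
H = -1/56 (H = 1/(-56) = -1/56 ≈ -0.017857)
m(z) = -1/56 + z (m(z) = z - 1/56 = -1/56 + z)
m(-99)/(-31685 + 8151) = (-1/56 - 99)/(-31685 + 8151) = -5545/56/(-23534) = -5545/56*(-1/23534) = 5545/1317904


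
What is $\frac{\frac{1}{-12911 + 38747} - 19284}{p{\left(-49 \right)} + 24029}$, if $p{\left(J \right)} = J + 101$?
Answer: $- \frac{21661801}{27050292} \approx -0.8008$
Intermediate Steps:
$p{\left(J \right)} = 101 + J$
$\frac{\frac{1}{-12911 + 38747} - 19284}{p{\left(-49 \right)} + 24029} = \frac{\frac{1}{-12911 + 38747} - 19284}{\left(101 - 49\right) + 24029} = \frac{\frac{1}{25836} - 19284}{52 + 24029} = \frac{\frac{1}{25836} - 19284}{24081} = \left(- \frac{498221423}{25836}\right) \frac{1}{24081} = - \frac{21661801}{27050292}$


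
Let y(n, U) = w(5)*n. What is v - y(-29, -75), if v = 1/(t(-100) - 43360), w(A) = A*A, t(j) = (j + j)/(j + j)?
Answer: 31435274/43359 ≈ 725.00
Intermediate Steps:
t(j) = 1 (t(j) = (2*j)/((2*j)) = (2*j)*(1/(2*j)) = 1)
w(A) = A²
y(n, U) = 25*n (y(n, U) = 5²*n = 25*n)
v = -1/43359 (v = 1/(1 - 43360) = 1/(-43359) = -1/43359 ≈ -2.3063e-5)
v - y(-29, -75) = -1/43359 - 25*(-29) = -1/43359 - 1*(-725) = -1/43359 + 725 = 31435274/43359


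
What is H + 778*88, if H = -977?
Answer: 67487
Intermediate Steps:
H + 778*88 = -977 + 778*88 = -977 + 68464 = 67487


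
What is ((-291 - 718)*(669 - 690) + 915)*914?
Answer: 20203056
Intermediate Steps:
((-291 - 718)*(669 - 690) + 915)*914 = (-1009*(-21) + 915)*914 = (21189 + 915)*914 = 22104*914 = 20203056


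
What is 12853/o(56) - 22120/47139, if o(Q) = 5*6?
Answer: 201737989/471390 ≈ 427.96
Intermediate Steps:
o(Q) = 30
12853/o(56) - 22120/47139 = 12853/30 - 22120/47139 = 201737989/471390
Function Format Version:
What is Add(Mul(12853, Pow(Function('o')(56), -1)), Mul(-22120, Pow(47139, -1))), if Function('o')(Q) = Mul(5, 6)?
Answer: Rational(201737989, 471390) ≈ 427.96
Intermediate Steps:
Function('o')(Q) = 30
Add(Mul(12853, Pow(Function('o')(56), -1)), Mul(-22120, Pow(47139, -1))) = Add(Mul(12853, Pow(30, -1)), Mul(-22120, Pow(47139, -1))) = Add(Mul(12853, Rational(1, 30)), Mul(-22120, Rational(1, 47139))) = Add(Rational(12853, 30), Rational(-22120, 47139)) = Rational(201737989, 471390)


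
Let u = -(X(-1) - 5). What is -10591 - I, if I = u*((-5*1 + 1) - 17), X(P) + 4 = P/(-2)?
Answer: -20825/2 ≈ -10413.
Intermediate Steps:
X(P) = -4 - P/2 (X(P) = -4 + P/(-2) = -4 + P*(-½) = -4 - P/2)
u = 17/2 (u = -((-4 - ½*(-1)) - 5) = -((-4 + ½) - 5) = -(-7/2 - 5) = -1*(-17/2) = 17/2 ≈ 8.5000)
I = -357/2 (I = 17*((-5*1 + 1) - 17)/2 = 17*((-5 + 1) - 17)/2 = 17*(-4 - 17)/2 = (17/2)*(-21) = -357/2 ≈ -178.50)
-10591 - I = -10591 - 1*(-357/2) = -10591 + 357/2 = -20825/2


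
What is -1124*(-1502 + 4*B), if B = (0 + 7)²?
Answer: 1467944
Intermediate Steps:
B = 49 (B = 7² = 49)
-1124*(-1502 + 4*B) = -1124*(-1502 + 4*49) = -1124*(-1502 + 196) = -1124*(-1306) = 1467944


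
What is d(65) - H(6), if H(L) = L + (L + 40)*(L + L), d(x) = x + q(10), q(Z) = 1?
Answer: -492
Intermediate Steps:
d(x) = 1 + x (d(x) = x + 1 = 1 + x)
H(L) = L + 2*L*(40 + L) (H(L) = L + (40 + L)*(2*L) = L + 2*L*(40 + L))
d(65) - H(6) = (1 + 65) - 6*(81 + 2*6) = 66 - 6*(81 + 12) = 66 - 6*93 = 66 - 1*558 = 66 - 558 = -492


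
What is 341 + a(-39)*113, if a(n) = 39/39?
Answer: 454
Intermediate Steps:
a(n) = 1 (a(n) = 39*(1/39) = 1)
341 + a(-39)*113 = 341 + 1*113 = 341 + 113 = 454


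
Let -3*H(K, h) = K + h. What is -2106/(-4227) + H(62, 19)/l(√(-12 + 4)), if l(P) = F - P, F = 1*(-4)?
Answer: 14085/2818 - 9*I*√2/4 ≈ 4.9982 - 3.182*I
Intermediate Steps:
H(K, h) = -K/3 - h/3 (H(K, h) = -(K + h)/3 = -K/3 - h/3)
F = -4
l(P) = -4 - P
-2106/(-4227) + H(62, 19)/l(√(-12 + 4)) = -2106/(-4227) + (-⅓*62 - ⅓*19)/(-4 - √(-12 + 4)) = -2106*(-1/4227) + (-62/3 - 19/3)/(-4 - √(-8)) = 702/1409 - 27/(-4 - 2*I*√2)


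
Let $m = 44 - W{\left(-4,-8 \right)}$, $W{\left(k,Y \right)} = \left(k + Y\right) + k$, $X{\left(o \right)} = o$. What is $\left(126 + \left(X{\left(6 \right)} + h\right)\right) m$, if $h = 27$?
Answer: $9540$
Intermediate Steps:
$W{\left(k,Y \right)} = Y + 2 k$ ($W{\left(k,Y \right)} = \left(Y + k\right) + k = Y + 2 k$)
$m = 60$ ($m = 44 - \left(-8 + 2 \left(-4\right)\right) = 44 - \left(-8 - 8\right) = 44 - -16 = 44 + 16 = 60$)
$\left(126 + \left(X{\left(6 \right)} + h\right)\right) m = \left(126 + \left(6 + 27\right)\right) 60 = \left(126 + 33\right) 60 = 159 \cdot 60 = 9540$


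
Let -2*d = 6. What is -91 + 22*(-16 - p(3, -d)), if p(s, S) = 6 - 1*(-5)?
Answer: -685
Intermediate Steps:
d = -3 (d = -½*6 = -3)
p(s, S) = 11 (p(s, S) = 6 + 5 = 11)
-91 + 22*(-16 - p(3, -d)) = -91 + 22*(-16 - 1*11) = -91 + 22*(-16 - 11) = -91 + 22*(-27) = -91 - 594 = -685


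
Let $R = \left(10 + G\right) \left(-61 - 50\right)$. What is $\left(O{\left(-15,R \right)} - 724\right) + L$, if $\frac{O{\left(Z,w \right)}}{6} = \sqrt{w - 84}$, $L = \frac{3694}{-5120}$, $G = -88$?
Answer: $- \frac{1855287}{2560} + 6 \sqrt{8574} \approx -169.15$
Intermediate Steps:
$L = - \frac{1847}{2560}$ ($L = 3694 \left(- \frac{1}{5120}\right) = - \frac{1847}{2560} \approx -0.72148$)
$R = 8658$ ($R = \left(10 - 88\right) \left(-61 - 50\right) = \left(-78\right) \left(-111\right) = 8658$)
$O{\left(Z,w \right)} = 6 \sqrt{-84 + w}$ ($O{\left(Z,w \right)} = 6 \sqrt{w - 84} = 6 \sqrt{-84 + w}$)
$\left(O{\left(-15,R \right)} - 724\right) + L = \left(6 \sqrt{-84 + 8658} - 724\right) - \frac{1847}{2560} = \left(6 \sqrt{8574} - 724\right) - \frac{1847}{2560} = \left(-724 + 6 \sqrt{8574}\right) - \frac{1847}{2560} = - \frac{1855287}{2560} + 6 \sqrt{8574}$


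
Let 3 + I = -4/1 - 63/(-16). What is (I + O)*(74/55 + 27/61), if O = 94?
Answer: 1745709/10736 ≈ 162.60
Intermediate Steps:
I = -49/16 (I = -3 + (-4/1 - 63/(-16)) = -3 + (-4*1 - 63*(-1/16)) = -3 + (-4 + 63/16) = -3 - 1/16 = -49/16 ≈ -3.0625)
(I + O)*(74/55 + 27/61) = (-49/16 + 94)*(74/55 + 27/61) = 1455*(74*(1/55) + 27*(1/61))/16 = 1455*(74/55 + 27/61)/16 = (1455/16)*(5999/3355) = 1745709/10736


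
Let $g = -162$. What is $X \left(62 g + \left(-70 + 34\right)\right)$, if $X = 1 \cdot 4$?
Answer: $-40320$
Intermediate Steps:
$X = 4$
$X \left(62 g + \left(-70 + 34\right)\right) = 4 \left(62 \left(-162\right) + \left(-70 + 34\right)\right) = 4 \left(-10044 - 36\right) = 4 \left(-10080\right) = -40320$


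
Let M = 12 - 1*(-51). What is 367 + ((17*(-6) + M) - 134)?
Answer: 194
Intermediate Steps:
M = 63 (M = 12 + 51 = 63)
367 + ((17*(-6) + M) - 134) = 367 + ((17*(-6) + 63) - 134) = 367 + ((-102 + 63) - 134) = 367 + (-39 - 134) = 367 - 173 = 194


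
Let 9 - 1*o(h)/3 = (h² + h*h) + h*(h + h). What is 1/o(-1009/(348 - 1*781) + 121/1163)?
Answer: -253591809241/11185814025693 ≈ -0.022671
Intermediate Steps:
o(h) = 27 - 12*h² (o(h) = 27 - 3*((h² + h*h) + h*(h + h)) = 27 - 3*((h² + h²) + h*(2*h)) = 27 - 3*(2*h² + 2*h²) = 27 - 12*h²)
1/o(-1009/(348 - 1*781) + 121/1163) = 1/(27 - 12*(-1009/(348 - 1*781) + 121/1163)²) = 1/(27 - 12*(-1009/(348 - 781) + 121*(1/1163))²) = 1/(27 - 12*(-1009/(-433) + 121/1163)²) = 1/(27 - 12*(-1009*(-1/433) + 121/1163)²) = 1/(27 - 12*(1009/433 + 121/1163)²) = 1/(27 - 12*(1225860/503579)²) = 1/(27 - 12*1502732739600/253591809241) = 1/(27 - 18032792875200/253591809241) = 1/(-11185814025693/253591809241) = -253591809241/11185814025693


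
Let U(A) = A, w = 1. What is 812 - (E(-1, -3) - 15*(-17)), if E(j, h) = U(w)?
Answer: 556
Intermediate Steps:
E(j, h) = 1
812 - (E(-1, -3) - 15*(-17)) = 812 - (1 - 15*(-17)) = 812 - (1 + 255) = 812 - 1*256 = 812 - 256 = 556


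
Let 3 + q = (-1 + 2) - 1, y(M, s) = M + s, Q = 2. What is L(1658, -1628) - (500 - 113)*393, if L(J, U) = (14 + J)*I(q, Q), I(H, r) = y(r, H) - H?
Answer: -148747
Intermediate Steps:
q = -3 (q = -3 + ((-1 + 2) - 1) = -3 + (1 - 1) = -3 + 0 = -3)
I(H, r) = r (I(H, r) = (r + H) - H = (H + r) - H = r)
L(J, U) = 28 + 2*J (L(J, U) = (14 + J)*2 = 28 + 2*J)
L(1658, -1628) - (500 - 113)*393 = (28 + 2*1658) - (500 - 113)*393 = (28 + 3316) - 387*393 = 3344 - 1*152091 = 3344 - 152091 = -148747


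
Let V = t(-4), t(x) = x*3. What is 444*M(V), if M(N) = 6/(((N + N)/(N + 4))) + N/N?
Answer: 1332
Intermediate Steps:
t(x) = 3*x
V = -12 (V = 3*(-4) = -12)
M(N) = 1 + 3*(4 + N)/N (M(N) = 6/(((2*N)/(4 + N))) + 1 = 6/((2*N/(4 + N))) + 1 = 6*((4 + N)/(2*N)) + 1 = 3*(4 + N)/N + 1 = 1 + 3*(4 + N)/N)
444*M(V) = 444*(4 + 12/(-12)) = 444*(4 + 12*(-1/12)) = 444*(4 - 1) = 444*3 = 1332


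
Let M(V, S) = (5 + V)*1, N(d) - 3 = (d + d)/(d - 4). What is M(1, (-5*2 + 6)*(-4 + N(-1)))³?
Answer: 216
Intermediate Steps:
N(d) = 3 + 2*d/(-4 + d) (N(d) = 3 + (d + d)/(d - 4) = 3 + (2*d)/(-4 + d) = 3 + 2*d/(-4 + d))
M(V, S) = 5 + V
M(1, (-5*2 + 6)*(-4 + N(-1)))³ = (5 + 1)³ = 6³ = 216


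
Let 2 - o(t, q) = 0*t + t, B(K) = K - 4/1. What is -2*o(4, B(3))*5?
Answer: 20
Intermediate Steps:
B(K) = -4 + K (B(K) = K - 4*1 = K - 4 = -4 + K)
o(t, q) = 2 - t (o(t, q) = 2 - (0*t + t) = 2 - (0 + t) = 2 - t)
-2*o(4, B(3))*5 = -2*(2 - 1*4)*5 = -2*(2 - 4)*5 = -2*(-2)*5 = 4*5 = 20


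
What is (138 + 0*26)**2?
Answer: 19044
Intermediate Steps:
(138 + 0*26)**2 = (138 + 0)**2 = 138**2 = 19044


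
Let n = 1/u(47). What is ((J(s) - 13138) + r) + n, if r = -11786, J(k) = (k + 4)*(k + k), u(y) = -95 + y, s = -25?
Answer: -1145953/48 ≈ -23874.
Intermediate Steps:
J(k) = 2*k*(4 + k) (J(k) = (4 + k)*(2*k) = 2*k*(4 + k))
n = -1/48 (n = 1/(-95 + 47) = 1/(-48) = -1/48 ≈ -0.020833)
((J(s) - 13138) + r) + n = ((2*(-25)*(4 - 25) - 13138) - 11786) - 1/48 = ((2*(-25)*(-21) - 13138) - 11786) - 1/48 = ((1050 - 13138) - 11786) - 1/48 = (-12088 - 11786) - 1/48 = -23874 - 1/48 = -1145953/48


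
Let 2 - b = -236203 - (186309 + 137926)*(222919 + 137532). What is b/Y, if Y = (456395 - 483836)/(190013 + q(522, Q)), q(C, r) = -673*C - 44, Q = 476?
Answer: 6285209068632010/9147 ≈ 6.8713e+11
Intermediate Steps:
q(C, r) = -44 - 673*C
Y = 9147/53779 (Y = (456395 - 483836)/(190013 + (-44 - 673*522)) = -27441/(190013 + (-44 - 351306)) = -27441/(190013 - 351350) = -27441/(-161337) = -27441*(-1/161337) = 9147/53779 ≈ 0.17008)
b = 116871066190 (b = 2 - (-236203 - (186309 + 137926)*(222919 + 137532)) = 2 - (-236203 - 324235*360451) = 2 - (-236203 - 1*116870829985) = 2 - (-236203 - 116870829985) = 2 - 1*(-116871066188) = 2 + 116871066188 = 116871066190)
b/Y = 116871066190/(9147/53779) = 116871066190*(53779/9147) = 6285209068632010/9147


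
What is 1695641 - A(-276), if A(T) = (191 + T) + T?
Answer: 1696002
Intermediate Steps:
A(T) = 191 + 2*T
1695641 - A(-276) = 1695641 - (191 + 2*(-276)) = 1695641 - (191 - 552) = 1695641 - 1*(-361) = 1695641 + 361 = 1696002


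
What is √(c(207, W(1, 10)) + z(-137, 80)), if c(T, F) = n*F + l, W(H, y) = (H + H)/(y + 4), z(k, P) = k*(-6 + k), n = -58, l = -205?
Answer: 2*√237377/7 ≈ 139.20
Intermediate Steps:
W(H, y) = 2*H/(4 + y) (W(H, y) = (2*H)/(4 + y) = 2*H/(4 + y))
c(T, F) = -205 - 58*F (c(T, F) = -58*F - 205 = -205 - 58*F)
√(c(207, W(1, 10)) + z(-137, 80)) = √((-205 - 116/(4 + 10)) - 137*(-6 - 137)) = √((-205 - 116/14) - 137*(-143)) = √((-205 - 116/14) + 19591) = √((-205 - 58*⅐) + 19591) = √((-205 - 58/7) + 19591) = √(-1493/7 + 19591) = √(135644/7) = 2*√237377/7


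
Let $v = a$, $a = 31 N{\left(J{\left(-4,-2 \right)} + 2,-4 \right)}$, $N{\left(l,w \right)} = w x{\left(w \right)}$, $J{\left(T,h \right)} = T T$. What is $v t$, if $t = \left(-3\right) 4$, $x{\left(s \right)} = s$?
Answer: $-5952$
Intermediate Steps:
$J{\left(T,h \right)} = T^{2}$
$N{\left(l,w \right)} = w^{2}$ ($N{\left(l,w \right)} = w w = w^{2}$)
$a = 496$ ($a = 31 \left(-4\right)^{2} = 31 \cdot 16 = 496$)
$v = 496$
$t = -12$
$v t = 496 \left(-12\right) = -5952$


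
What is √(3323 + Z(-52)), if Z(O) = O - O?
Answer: √3323 ≈ 57.645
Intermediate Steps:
Z(O) = 0
√(3323 + Z(-52)) = √(3323 + 0) = √3323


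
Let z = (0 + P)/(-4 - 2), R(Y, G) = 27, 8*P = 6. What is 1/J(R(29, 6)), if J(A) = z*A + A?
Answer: 8/189 ≈ 0.042328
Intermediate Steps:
P = 3/4 (P = (1/8)*6 = 3/4 ≈ 0.75000)
z = -1/8 (z = (0 + 3/4)/(-4 - 2) = (3/4)/(-6) = (3/4)*(-1/6) = -1/8 ≈ -0.12500)
J(A) = 7*A/8 (J(A) = -A/8 + A = 7*A/8)
1/J(R(29, 6)) = 1/((7/8)*27) = 1/(189/8) = 8/189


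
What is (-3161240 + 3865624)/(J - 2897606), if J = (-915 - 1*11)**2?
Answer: -352192/1020065 ≈ -0.34526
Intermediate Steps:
J = 857476 (J = (-915 - 11)**2 = (-926)**2 = 857476)
(-3161240 + 3865624)/(J - 2897606) = (-3161240 + 3865624)/(857476 - 2897606) = 704384/(-2040130) = 704384*(-1/2040130) = -352192/1020065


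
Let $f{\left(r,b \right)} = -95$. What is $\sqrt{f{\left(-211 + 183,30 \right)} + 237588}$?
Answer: $\sqrt{237493} \approx 487.33$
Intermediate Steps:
$\sqrt{f{\left(-211 + 183,30 \right)} + 237588} = \sqrt{-95 + 237588} = \sqrt{237493}$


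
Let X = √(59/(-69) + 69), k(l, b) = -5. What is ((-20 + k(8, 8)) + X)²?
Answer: (1725 - √324438)²/4761 ≈ 280.40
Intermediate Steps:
X = √324438/69 (X = √(59*(-1/69) + 69) = √(-59/69 + 69) = √(4702/69) = √324438/69 ≈ 8.2550)
((-20 + k(8, 8)) + X)² = ((-20 - 5) + √324438/69)² = (-25 + √324438/69)²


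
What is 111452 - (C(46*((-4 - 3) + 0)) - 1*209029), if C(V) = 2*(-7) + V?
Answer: 320817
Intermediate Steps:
C(V) = -14 + V
111452 - (C(46*((-4 - 3) + 0)) - 1*209029) = 111452 - ((-14 + 46*((-4 - 3) + 0)) - 1*209029) = 111452 - ((-14 + 46*(-7 + 0)) - 209029) = 111452 - ((-14 + 46*(-7)) - 209029) = 111452 - ((-14 - 322) - 209029) = 111452 - (-336 - 209029) = 111452 - 1*(-209365) = 111452 + 209365 = 320817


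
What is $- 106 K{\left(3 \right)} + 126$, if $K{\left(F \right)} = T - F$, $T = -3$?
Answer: $762$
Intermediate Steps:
$K{\left(F \right)} = -3 - F$
$- 106 K{\left(3 \right)} + 126 = - 106 \left(-3 - 3\right) + 126 = \left(-106\right) \left(-6\right) + 126 = 636 + 126 = 762$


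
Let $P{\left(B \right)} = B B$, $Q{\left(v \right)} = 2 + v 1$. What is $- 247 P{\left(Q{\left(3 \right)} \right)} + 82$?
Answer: $-6093$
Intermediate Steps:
$Q{\left(v \right)} = 2 + v$
$P{\left(B \right)} = B^{2}$
$- 247 P{\left(Q{\left(3 \right)} \right)} + 82 = - 247 \left(2 + 3\right)^{2} + 82 = - 247 \cdot 5^{2} + 82 = \left(-247\right) 25 + 82 = -6175 + 82 = -6093$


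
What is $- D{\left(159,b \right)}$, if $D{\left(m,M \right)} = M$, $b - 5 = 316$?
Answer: $-321$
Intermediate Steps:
$b = 321$ ($b = 5 + 316 = 321$)
$- D{\left(159,b \right)} = \left(-1\right) 321 = -321$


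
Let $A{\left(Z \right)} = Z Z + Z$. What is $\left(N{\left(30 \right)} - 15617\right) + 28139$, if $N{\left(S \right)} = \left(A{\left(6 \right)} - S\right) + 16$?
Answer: $12550$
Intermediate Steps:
$A{\left(Z \right)} = Z + Z^{2}$ ($A{\left(Z \right)} = Z^{2} + Z = Z + Z^{2}$)
$N{\left(S \right)} = 58 - S$ ($N{\left(S \right)} = \left(6 \left(1 + 6\right) - S\right) + 16 = \left(6 \cdot 7 - S\right) + 16 = \left(42 - S\right) + 16 = 58 - S$)
$\left(N{\left(30 \right)} - 15617\right) + 28139 = \left(\left(58 - 30\right) - 15617\right) + 28139 = \left(28 - 15617\right) + 28139 = -15589 + 28139 = 12550$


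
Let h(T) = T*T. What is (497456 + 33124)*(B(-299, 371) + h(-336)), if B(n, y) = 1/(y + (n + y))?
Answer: 26535859868820/443 ≈ 5.9900e+10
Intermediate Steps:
h(T) = T²
B(n, y) = 1/(n + 2*y)
(497456 + 33124)*(B(-299, 371) + h(-336)) = (497456 + 33124)*(1/(-299 + 2*371) + (-336)²) = 530580*(1/(-299 + 742) + 112896) = 530580*(1/443 + 112896) = 530580*(50012929/443) = 26535859868820/443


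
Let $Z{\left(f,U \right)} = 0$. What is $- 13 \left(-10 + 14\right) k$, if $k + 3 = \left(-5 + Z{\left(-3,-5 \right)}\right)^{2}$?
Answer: $-1144$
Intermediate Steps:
$k = 22$ ($k = -3 + \left(-5 + 0\right)^{2} = -3 + \left(-5\right)^{2} = -3 + 25 = 22$)
$- 13 \left(-10 + 14\right) k = - 13 \left(-10 + 14\right) 22 = \left(-13\right) 4 \cdot 22 = \left(-52\right) 22 = -1144$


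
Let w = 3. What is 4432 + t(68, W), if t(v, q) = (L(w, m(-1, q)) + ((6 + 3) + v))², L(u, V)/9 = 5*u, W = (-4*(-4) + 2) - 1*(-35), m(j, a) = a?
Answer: 49376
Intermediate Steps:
W = 53 (W = (16 + 2) + 35 = 18 + 35 = 53)
L(u, V) = 45*u (L(u, V) = 9*(5*u) = 45*u)
t(v, q) = (144 + v)² (t(v, q) = (45*3 + ((6 + 3) + v))² = (135 + (9 + v))² = (144 + v)²)
4432 + t(68, W) = 4432 + (144 + 68)² = 4432 + 212² = 4432 + 44944 = 49376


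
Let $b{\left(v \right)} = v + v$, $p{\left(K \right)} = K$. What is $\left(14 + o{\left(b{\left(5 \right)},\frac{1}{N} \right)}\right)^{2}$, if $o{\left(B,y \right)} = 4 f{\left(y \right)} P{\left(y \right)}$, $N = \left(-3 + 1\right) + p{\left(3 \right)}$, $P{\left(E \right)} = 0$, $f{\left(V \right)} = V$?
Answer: $196$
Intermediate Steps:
$b{\left(v \right)} = 2 v$
$N = 1$ ($N = \left(-3 + 1\right) + 3 = -2 + 3 = 1$)
$o{\left(B,y \right)} = 0$ ($o{\left(B,y \right)} = 4 y 0 = 0$)
$\left(14 + o{\left(b{\left(5 \right)},\frac{1}{N} \right)}\right)^{2} = \left(14 + 0\right)^{2} = 14^{2} = 196$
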